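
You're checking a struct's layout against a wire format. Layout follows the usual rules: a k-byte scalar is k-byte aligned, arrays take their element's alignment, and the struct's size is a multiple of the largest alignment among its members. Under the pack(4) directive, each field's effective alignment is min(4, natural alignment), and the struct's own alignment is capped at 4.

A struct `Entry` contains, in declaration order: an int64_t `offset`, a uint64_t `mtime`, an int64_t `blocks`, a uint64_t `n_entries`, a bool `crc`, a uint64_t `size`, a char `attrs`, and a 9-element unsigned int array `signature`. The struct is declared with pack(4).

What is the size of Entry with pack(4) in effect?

0..8  offset  (8B, 4-aligned)
8..16  mtime  (8B, 4-aligned)
16..24  blocks  (8B, 4-aligned)
24..32  n_entries  (8B, 4-aligned)
32..33  crc  (1B, 1-aligned)
33..36  -- padding (3B)
36..44  size  (8B, 4-aligned)
44..45  attrs  (1B, 1-aligned)
45..48  -- padding (3B)
48..84  signature  (36B, 4-aligned)
sizeof = 84, alignof = 4

84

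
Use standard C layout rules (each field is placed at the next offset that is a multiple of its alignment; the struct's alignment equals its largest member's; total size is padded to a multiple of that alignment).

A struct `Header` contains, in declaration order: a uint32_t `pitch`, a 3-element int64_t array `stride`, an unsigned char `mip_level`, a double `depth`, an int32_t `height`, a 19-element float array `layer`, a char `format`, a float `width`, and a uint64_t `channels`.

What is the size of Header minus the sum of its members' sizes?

14

0..4  pitch  (4B, 4-aligned)
4..8  -- padding (4B)
8..32  stride  (24B, 8-aligned)
32..33  mip_level  (1B, 1-aligned)
33..40  -- padding (7B)
40..48  depth  (8B, 8-aligned)
48..52  height  (4B, 4-aligned)
52..128  layer  (76B, 4-aligned)
128..129  format  (1B, 1-aligned)
129..132  -- padding (3B)
132..136  width  (4B, 4-aligned)
136..144  channels  (8B, 8-aligned)
sizeof = 144, alignof = 8
data bytes 130, size 144 → padding 14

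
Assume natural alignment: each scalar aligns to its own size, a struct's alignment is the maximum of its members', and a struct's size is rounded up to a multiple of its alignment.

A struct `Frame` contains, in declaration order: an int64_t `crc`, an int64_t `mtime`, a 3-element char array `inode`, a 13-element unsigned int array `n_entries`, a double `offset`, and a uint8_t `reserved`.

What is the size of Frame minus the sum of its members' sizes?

8

@0: crc [8B, align 8] → 8
@8: mtime [8B, align 8] → 16
@16: inode [3B, align 1] → 19
+1 pad (align 4)
@20: n_entries [52B, align 4] → 72
@72: offset [8B, align 8] → 80
@80: reserved [1B, align 1] → 81
+7 tail pad (align 8)
size 88, align 8
data bytes 80, size 88 → padding 8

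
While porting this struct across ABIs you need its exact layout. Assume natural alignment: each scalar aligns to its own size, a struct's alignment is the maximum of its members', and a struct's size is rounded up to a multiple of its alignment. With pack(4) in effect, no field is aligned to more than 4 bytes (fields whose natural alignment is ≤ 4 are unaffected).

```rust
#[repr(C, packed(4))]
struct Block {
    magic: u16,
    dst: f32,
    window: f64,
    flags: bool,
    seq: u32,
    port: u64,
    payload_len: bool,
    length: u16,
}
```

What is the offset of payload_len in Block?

32

magic at 0 (size 2, align 2) → ends 2
pad 2 to align 4 for dst
dst at 4 (size 4, align 4) → ends 8
window at 8 (size 8, align 4) → ends 16
flags at 16 (size 1, align 1) → ends 17
pad 3 to align 4 for seq
seq at 20 (size 4, align 4) → ends 24
port at 24 (size 8, align 4) → ends 32
payload_len at 32 (size 1, align 1) → ends 33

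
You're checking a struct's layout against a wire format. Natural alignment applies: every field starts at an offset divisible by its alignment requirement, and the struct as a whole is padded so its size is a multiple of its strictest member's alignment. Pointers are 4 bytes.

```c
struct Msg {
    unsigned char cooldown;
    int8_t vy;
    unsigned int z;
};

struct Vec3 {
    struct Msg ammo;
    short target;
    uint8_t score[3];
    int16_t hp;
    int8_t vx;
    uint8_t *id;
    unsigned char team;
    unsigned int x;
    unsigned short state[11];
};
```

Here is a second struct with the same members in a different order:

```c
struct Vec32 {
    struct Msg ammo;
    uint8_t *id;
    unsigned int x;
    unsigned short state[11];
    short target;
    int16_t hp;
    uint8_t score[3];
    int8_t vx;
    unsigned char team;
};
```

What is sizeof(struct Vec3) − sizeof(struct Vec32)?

Msg: @0: cooldown [1B, align 1] → 1; @1: vy [1B, align 1] → 2; +2 pad (align 4); @4: z [4B, align 4] → 8; size 8, align 4
@0: ammo [8B, align 4] → 8
@8: target [2B, align 2] → 10
@10: score [3B, align 1] → 13
+1 pad (align 2)
@14: hp [2B, align 2] → 16
@16: vx [1B, align 1] → 17
+3 pad (align 4)
@20: id [4B, align 4] → 24
@24: team [1B, align 1] → 25
+3 pad (align 4)
@28: x [4B, align 4] → 32
@32: state [22B, align 2] → 54
+2 tail pad (align 4)
size 56, align 4
— Vec32 —
@0: ammo [8B, align 4] → 8
@8: id [4B, align 4] → 12
@12: x [4B, align 4] → 16
@16: state [22B, align 2] → 38
@38: target [2B, align 2] → 40
@40: hp [2B, align 2] → 42
@42: score [3B, align 1] → 45
@45: vx [1B, align 1] → 46
@46: team [1B, align 1] → 47
+1 tail pad (align 4)
size 48, align 4
56 − 48 = 8

8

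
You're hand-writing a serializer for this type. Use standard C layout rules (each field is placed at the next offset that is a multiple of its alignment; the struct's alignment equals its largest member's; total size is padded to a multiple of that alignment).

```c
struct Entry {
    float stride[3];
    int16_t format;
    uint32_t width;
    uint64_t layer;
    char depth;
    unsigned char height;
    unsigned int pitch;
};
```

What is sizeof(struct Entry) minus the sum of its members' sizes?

8

stride at 0 (size 12, align 4) → ends 12
format at 12 (size 2, align 2) → ends 14
pad 2 to align 4 for width
width at 16 (size 4, align 4) → ends 20
pad 4 to align 8 for layer
layer at 24 (size 8, align 8) → ends 32
depth at 32 (size 1, align 1) → ends 33
height at 33 (size 1, align 1) → ends 34
pad 2 to align 4 for pitch
pitch at 36 (size 4, align 4) → ends 40
total 40 bytes, alignment 8
data bytes 32, size 40 → padding 8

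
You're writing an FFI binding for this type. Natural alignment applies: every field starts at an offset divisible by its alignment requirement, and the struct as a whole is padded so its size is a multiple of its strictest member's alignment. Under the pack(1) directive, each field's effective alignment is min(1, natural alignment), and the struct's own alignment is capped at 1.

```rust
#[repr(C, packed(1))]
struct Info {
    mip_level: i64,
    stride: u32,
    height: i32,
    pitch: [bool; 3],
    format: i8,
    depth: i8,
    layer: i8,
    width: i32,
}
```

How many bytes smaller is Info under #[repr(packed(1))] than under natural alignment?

natural layout:
  @0: mip_level [8B, align 8] → 8
  @8: stride [4B, align 4] → 12
  @12: height [4B, align 4] → 16
  @16: pitch [3B, align 1] → 19
  @19: format [1B, align 1] → 20
  @20: depth [1B, align 1] → 21
  @21: layer [1B, align 1] → 22
  +2 pad (align 4)
  @24: width [4B, align 4] → 28
  +4 tail pad (align 8)
  size 32, align 8
packed(1) layout:
  @0: mip_level [8B, align 1] → 8
  @8: stride [4B, align 1] → 12
  @12: height [4B, align 1] → 16
  @16: pitch [3B, align 1] → 19
  @19: format [1B, align 1] → 20
  @20: depth [1B, align 1] → 21
  @21: layer [1B, align 1] → 22
  @22: width [4B, align 1] → 26
  size 26, align 1
32 − 26 = 6

6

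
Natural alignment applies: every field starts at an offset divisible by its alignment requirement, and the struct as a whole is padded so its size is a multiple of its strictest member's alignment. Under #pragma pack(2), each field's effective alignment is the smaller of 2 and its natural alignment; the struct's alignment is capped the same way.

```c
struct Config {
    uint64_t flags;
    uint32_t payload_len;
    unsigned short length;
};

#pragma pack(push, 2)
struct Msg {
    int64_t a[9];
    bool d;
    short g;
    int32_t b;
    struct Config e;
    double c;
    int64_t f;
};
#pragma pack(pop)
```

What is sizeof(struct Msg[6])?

Config: flags at 0 (size 8, align 8) → ends 8; payload_len at 8 (size 4, align 4) → ends 12; length at 12 (size 2, align 2) → ends 14; tail pad 2 to reach multiple of 8; total 16 bytes, alignment 8
a at 0 (size 72, align 2) → ends 72
d at 72 (size 1, align 1) → ends 73
pad 1 to align 2 for g
g at 74 (size 2, align 2) → ends 76
b at 76 (size 4, align 2) → ends 80
e at 80 (size 16, align 2) → ends 96
c at 96 (size 8, align 2) → ends 104
f at 104 (size 8, align 2) → ends 112
total 112 bytes, alignment 2
array of 6: 6 × 112 = 672

672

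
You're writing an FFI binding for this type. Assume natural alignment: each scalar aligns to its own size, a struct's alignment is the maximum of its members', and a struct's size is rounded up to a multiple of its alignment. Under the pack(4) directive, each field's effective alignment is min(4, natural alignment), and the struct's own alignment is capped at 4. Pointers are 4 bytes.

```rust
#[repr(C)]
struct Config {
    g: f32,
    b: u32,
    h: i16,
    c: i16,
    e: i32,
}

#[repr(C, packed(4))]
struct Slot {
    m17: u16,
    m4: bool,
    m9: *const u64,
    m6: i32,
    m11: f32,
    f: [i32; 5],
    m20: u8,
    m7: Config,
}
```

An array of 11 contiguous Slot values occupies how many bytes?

Config: g at 0 (size 4, align 4) → ends 4; b at 4 (size 4, align 4) → ends 8; h at 8 (size 2, align 2) → ends 10; c at 10 (size 2, align 2) → ends 12; e at 12 (size 4, align 4) → ends 16; total 16 bytes, alignment 4
m17 at 0 (size 2, align 2) → ends 2
m4 at 2 (size 1, align 1) → ends 3
pad 1 to align 4 for m9
m9 at 4 (size 4, align 4) → ends 8
m6 at 8 (size 4, align 4) → ends 12
m11 at 12 (size 4, align 4) → ends 16
f at 16 (size 20, align 4) → ends 36
m20 at 36 (size 1, align 1) → ends 37
pad 3 to align 4 for m7
m7 at 40 (size 16, align 4) → ends 56
total 56 bytes, alignment 4
array of 11: 11 × 56 = 616

616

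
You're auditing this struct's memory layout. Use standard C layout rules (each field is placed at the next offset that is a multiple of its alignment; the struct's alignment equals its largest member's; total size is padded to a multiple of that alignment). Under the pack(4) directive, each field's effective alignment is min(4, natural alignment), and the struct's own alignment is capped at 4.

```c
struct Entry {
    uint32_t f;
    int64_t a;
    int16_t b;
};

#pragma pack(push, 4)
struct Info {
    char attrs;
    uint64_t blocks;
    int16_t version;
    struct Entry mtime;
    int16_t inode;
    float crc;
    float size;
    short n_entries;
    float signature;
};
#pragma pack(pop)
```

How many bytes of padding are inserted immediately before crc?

Entry: 0..4  f  (4B, 4-aligned); 4..8  -- padding (4B); 8..16  a  (8B, 8-aligned); 16..18  b  (2B, 2-aligned); 18..24  -- tail padding (6B); sizeof = 24, alignof = 8
0..1  attrs  (1B, 1-aligned)
1..4  -- padding (3B)
4..12  blocks  (8B, 4-aligned)
12..14  version  (2B, 2-aligned)
14..16  -- padding (2B)
16..40  mtime  (24B, 4-aligned)
40..42  inode  (2B, 2-aligned)
42..44  -- padding (2B)
44..48  crc  (4B, 4-aligned)

2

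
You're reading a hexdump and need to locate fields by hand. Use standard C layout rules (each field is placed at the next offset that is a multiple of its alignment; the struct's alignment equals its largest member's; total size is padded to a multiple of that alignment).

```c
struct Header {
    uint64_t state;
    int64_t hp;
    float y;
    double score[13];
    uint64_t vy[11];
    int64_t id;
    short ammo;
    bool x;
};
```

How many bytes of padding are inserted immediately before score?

0..8  state  (8B, 8-aligned)
8..16  hp  (8B, 8-aligned)
16..20  y  (4B, 4-aligned)
20..24  -- padding (4B)
24..128  score  (104B, 8-aligned)

4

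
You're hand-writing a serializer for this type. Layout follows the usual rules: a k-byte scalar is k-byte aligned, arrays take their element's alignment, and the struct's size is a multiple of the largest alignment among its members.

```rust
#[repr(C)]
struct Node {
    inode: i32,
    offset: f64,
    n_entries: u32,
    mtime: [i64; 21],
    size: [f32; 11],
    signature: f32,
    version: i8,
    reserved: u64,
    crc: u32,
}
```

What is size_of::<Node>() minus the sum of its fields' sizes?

19

0..4  inode  (4B, 4-aligned)
4..8  -- padding (4B)
8..16  offset  (8B, 8-aligned)
16..20  n_entries  (4B, 4-aligned)
20..24  -- padding (4B)
24..192  mtime  (168B, 8-aligned)
192..236  size  (44B, 4-aligned)
236..240  signature  (4B, 4-aligned)
240..241  version  (1B, 1-aligned)
241..248  -- padding (7B)
248..256  reserved  (8B, 8-aligned)
256..260  crc  (4B, 4-aligned)
260..264  -- tail padding (4B)
sizeof = 264, alignof = 8
data bytes 245, size 264 → padding 19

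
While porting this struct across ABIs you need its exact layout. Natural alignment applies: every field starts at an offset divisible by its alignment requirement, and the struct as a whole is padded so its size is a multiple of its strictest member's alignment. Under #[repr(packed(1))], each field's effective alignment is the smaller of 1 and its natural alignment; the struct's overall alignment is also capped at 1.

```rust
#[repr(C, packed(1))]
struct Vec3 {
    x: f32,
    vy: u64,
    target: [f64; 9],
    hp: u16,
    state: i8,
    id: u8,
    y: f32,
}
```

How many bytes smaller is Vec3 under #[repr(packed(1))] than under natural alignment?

natural layout:
  @0: x [4B, align 4] → 4
  +4 pad (align 8)
  @8: vy [8B, align 8] → 16
  @16: target [72B, align 8] → 88
  @88: hp [2B, align 2] → 90
  @90: state [1B, align 1] → 91
  @91: id [1B, align 1] → 92
  @92: y [4B, align 4] → 96
  size 96, align 8
packed(1) layout:
  @0: x [4B, align 1] → 4
  @4: vy [8B, align 1] → 12
  @12: target [72B, align 1] → 84
  @84: hp [2B, align 1] → 86
  @86: state [1B, align 1] → 87
  @87: id [1B, align 1] → 88
  @88: y [4B, align 1] → 92
  size 92, align 1
96 − 92 = 4

4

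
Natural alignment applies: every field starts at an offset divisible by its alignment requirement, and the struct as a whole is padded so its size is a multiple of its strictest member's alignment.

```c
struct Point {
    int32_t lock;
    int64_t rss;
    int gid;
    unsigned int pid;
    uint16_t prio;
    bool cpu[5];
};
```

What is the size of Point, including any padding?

@0: lock [4B, align 4] → 4
+4 pad (align 8)
@8: rss [8B, align 8] → 16
@16: gid [4B, align 4] → 20
@20: pid [4B, align 4] → 24
@24: prio [2B, align 2] → 26
@26: cpu [5B, align 1] → 31
+1 tail pad (align 8)
size 32, align 8

32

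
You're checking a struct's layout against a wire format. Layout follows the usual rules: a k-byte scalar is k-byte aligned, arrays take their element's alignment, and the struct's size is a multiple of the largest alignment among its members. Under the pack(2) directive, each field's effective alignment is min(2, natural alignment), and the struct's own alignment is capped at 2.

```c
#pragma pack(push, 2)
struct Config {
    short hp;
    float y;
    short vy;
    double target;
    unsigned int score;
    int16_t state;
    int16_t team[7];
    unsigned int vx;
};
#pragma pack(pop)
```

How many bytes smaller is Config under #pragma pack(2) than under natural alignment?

natural layout:
  @0: hp [2B, align 2] → 2
  +2 pad (align 4)
  @4: y [4B, align 4] → 8
  @8: vy [2B, align 2] → 10
  +6 pad (align 8)
  @16: target [8B, align 8] → 24
  @24: score [4B, align 4] → 28
  @28: state [2B, align 2] → 30
  @30: team [14B, align 2] → 44
  @44: vx [4B, align 4] → 48
  size 48, align 8
packed(2) layout:
  @0: hp [2B, align 2] → 2
  @2: y [4B, align 2] → 6
  @6: vy [2B, align 2] → 8
  @8: target [8B, align 2] → 16
  @16: score [4B, align 2] → 20
  @20: state [2B, align 2] → 22
  @22: team [14B, align 2] → 36
  @36: vx [4B, align 2] → 40
  size 40, align 2
48 − 40 = 8

8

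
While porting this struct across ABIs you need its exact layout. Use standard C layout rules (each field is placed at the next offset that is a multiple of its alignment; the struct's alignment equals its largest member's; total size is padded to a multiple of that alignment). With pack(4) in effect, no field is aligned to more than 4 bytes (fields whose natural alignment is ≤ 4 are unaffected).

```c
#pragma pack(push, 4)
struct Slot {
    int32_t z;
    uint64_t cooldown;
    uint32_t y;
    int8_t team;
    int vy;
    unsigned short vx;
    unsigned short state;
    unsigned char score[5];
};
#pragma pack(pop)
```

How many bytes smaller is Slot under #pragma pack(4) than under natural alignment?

natural layout:
  @0: z [4B, align 4] → 4
  +4 pad (align 8)
  @8: cooldown [8B, align 8] → 16
  @16: y [4B, align 4] → 20
  @20: team [1B, align 1] → 21
  +3 pad (align 4)
  @24: vy [4B, align 4] → 28
  @28: vx [2B, align 2] → 30
  @30: state [2B, align 2] → 32
  @32: score [5B, align 1] → 37
  +3 tail pad (align 8)
  size 40, align 8
packed(4) layout:
  @0: z [4B, align 4] → 4
  @4: cooldown [8B, align 4] → 12
  @12: y [4B, align 4] → 16
  @16: team [1B, align 1] → 17
  +3 pad (align 4)
  @20: vy [4B, align 4] → 24
  @24: vx [2B, align 2] → 26
  @26: state [2B, align 2] → 28
  @28: score [5B, align 1] → 33
  +3 tail pad (align 4)
  size 36, align 4
40 − 36 = 4

4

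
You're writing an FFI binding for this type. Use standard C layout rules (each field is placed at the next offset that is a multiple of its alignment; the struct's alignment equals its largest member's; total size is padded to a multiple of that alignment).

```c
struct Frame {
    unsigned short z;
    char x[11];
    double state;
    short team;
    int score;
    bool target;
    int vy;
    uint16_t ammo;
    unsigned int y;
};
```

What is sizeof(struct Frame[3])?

144

@0: z [2B, align 2] → 2
@2: x [11B, align 1] → 13
+3 pad (align 8)
@16: state [8B, align 8] → 24
@24: team [2B, align 2] → 26
+2 pad (align 4)
@28: score [4B, align 4] → 32
@32: target [1B, align 1] → 33
+3 pad (align 4)
@36: vy [4B, align 4] → 40
@40: ammo [2B, align 2] → 42
+2 pad (align 4)
@44: y [4B, align 4] → 48
size 48, align 8
array of 3: 3 × 48 = 144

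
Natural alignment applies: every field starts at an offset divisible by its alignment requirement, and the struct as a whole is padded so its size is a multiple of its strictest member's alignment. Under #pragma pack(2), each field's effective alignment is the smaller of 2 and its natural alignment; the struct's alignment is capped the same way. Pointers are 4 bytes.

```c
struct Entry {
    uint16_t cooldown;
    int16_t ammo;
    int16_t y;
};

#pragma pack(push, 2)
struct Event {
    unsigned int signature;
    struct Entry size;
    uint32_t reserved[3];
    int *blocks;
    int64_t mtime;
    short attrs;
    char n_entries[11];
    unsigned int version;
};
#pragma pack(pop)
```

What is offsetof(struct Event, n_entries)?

36

Entry: cooldown at 0 (size 2, align 2) → ends 2; ammo at 2 (size 2, align 2) → ends 4; y at 4 (size 2, align 2) → ends 6; total 6 bytes, alignment 2
signature at 0 (size 4, align 2) → ends 4
size at 4 (size 6, align 2) → ends 10
reserved at 10 (size 12, align 2) → ends 22
blocks at 22 (size 4, align 2) → ends 26
mtime at 26 (size 8, align 2) → ends 34
attrs at 34 (size 2, align 2) → ends 36
n_entries at 36 (size 11, align 1) → ends 47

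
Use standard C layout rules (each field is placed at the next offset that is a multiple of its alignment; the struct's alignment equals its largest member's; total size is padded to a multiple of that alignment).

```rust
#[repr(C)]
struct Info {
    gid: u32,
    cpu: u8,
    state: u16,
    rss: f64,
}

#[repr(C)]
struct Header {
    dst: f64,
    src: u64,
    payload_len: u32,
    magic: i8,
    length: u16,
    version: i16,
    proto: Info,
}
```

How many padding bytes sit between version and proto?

6

Info: 0..4  gid  (4B, 4-aligned); 4..5  cpu  (1B, 1-aligned); 5..6  -- padding (1B); 6..8  state  (2B, 2-aligned); 8..16  rss  (8B, 8-aligned); sizeof = 16, alignof = 8
0..8  dst  (8B, 8-aligned)
8..16  src  (8B, 8-aligned)
16..20  payload_len  (4B, 4-aligned)
20..21  magic  (1B, 1-aligned)
21..22  -- padding (1B)
22..24  length  (2B, 2-aligned)
24..26  version  (2B, 2-aligned)
26..32  -- padding (6B)
32..48  proto  (16B, 8-aligned)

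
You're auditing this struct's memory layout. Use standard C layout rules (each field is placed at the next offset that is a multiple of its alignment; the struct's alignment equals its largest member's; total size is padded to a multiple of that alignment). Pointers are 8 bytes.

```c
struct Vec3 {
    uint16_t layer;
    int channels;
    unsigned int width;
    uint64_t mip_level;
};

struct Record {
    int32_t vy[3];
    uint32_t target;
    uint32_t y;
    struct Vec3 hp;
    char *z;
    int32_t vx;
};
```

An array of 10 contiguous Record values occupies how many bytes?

640

Vec3: @0: layer [2B, align 2] → 2; +2 pad (align 4); @4: channels [4B, align 4] → 8; @8: width [4B, align 4] → 12; +4 pad (align 8); @16: mip_level [8B, align 8] → 24; size 24, align 8
@0: vy [12B, align 4] → 12
@12: target [4B, align 4] → 16
@16: y [4B, align 4] → 20
+4 pad (align 8)
@24: hp [24B, align 8] → 48
@48: z [8B, align 8] → 56
@56: vx [4B, align 4] → 60
+4 tail pad (align 8)
size 64, align 8
array of 10: 10 × 64 = 640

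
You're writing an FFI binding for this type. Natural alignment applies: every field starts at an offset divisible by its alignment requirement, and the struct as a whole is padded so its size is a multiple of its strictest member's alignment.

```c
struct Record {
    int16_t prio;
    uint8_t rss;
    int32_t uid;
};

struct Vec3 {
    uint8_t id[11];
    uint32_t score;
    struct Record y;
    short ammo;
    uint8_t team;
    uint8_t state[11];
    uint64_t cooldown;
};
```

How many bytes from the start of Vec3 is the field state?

Record: 0..2  prio  (2B, 2-aligned); 2..3  rss  (1B, 1-aligned); 3..4  -- padding (1B); 4..8  uid  (4B, 4-aligned); sizeof = 8, alignof = 4
0..11  id  (11B, 1-aligned)
11..12  -- padding (1B)
12..16  score  (4B, 4-aligned)
16..24  y  (8B, 4-aligned)
24..26  ammo  (2B, 2-aligned)
26..27  team  (1B, 1-aligned)
27..38  state  (11B, 1-aligned)

27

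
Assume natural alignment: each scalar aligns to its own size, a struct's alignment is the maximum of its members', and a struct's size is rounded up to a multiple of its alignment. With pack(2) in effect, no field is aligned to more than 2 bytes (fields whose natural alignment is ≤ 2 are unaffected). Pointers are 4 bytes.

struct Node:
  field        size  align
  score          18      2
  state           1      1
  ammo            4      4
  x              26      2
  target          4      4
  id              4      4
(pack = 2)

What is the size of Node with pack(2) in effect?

0..18  score  (18B, 2-aligned)
18..19  state  (1B, 1-aligned)
19..20  -- padding (1B)
20..24  ammo  (4B, 2-aligned)
24..50  x  (26B, 2-aligned)
50..54  target  (4B, 2-aligned)
54..58  id  (4B, 2-aligned)
sizeof = 58, alignof = 2

58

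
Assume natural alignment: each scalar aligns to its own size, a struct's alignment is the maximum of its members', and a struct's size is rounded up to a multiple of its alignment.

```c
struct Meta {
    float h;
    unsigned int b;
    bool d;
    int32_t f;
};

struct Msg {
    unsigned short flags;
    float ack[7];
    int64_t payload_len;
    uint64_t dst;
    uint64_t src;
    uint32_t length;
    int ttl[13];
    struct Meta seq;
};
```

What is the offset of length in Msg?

56

Meta: h at 0 (size 4, align 4) → ends 4; b at 4 (size 4, align 4) → ends 8; d at 8 (size 1, align 1) → ends 9; pad 3 to align 4 for f; f at 12 (size 4, align 4) → ends 16; total 16 bytes, alignment 4
flags at 0 (size 2, align 2) → ends 2
pad 2 to align 4 for ack
ack at 4 (size 28, align 4) → ends 32
payload_len at 32 (size 8, align 8) → ends 40
dst at 40 (size 8, align 8) → ends 48
src at 48 (size 8, align 8) → ends 56
length at 56 (size 4, align 4) → ends 60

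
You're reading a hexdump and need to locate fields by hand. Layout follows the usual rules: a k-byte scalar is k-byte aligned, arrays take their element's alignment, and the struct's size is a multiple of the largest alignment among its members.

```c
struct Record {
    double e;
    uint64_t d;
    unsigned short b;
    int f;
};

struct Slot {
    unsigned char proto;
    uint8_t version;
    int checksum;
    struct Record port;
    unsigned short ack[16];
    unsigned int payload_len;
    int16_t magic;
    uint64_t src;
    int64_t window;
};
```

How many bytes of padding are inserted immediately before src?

Record: e at 0 (size 8, align 8) → ends 8; d at 8 (size 8, align 8) → ends 16; b at 16 (size 2, align 2) → ends 18; pad 2 to align 4 for f; f at 20 (size 4, align 4) → ends 24; total 24 bytes, alignment 8
proto at 0 (size 1, align 1) → ends 1
version at 1 (size 1, align 1) → ends 2
pad 2 to align 4 for checksum
checksum at 4 (size 4, align 4) → ends 8
port at 8 (size 24, align 8) → ends 32
ack at 32 (size 32, align 2) → ends 64
payload_len at 64 (size 4, align 4) → ends 68
magic at 68 (size 2, align 2) → ends 70
pad 2 to align 8 for src
src at 72 (size 8, align 8) → ends 80

2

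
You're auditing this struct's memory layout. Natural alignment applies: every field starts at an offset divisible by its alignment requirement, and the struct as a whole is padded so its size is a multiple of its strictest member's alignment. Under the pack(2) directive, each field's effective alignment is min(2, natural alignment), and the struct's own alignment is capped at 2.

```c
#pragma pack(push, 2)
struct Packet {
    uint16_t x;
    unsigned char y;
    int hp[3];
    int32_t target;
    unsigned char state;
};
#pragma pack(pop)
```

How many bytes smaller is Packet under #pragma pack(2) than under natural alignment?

2

natural layout:
  x at 0 (size 2, align 2) → ends 2
  y at 2 (size 1, align 1) → ends 3
  pad 1 to align 4 for hp
  hp at 4 (size 12, align 4) → ends 16
  target at 16 (size 4, align 4) → ends 20
  state at 20 (size 1, align 1) → ends 21
  tail pad 3 to reach multiple of 4
  total 24 bytes, alignment 4
packed(2) layout:
  x at 0 (size 2, align 2) → ends 2
  y at 2 (size 1, align 1) → ends 3
  pad 1 to align 2 for hp
  hp at 4 (size 12, align 2) → ends 16
  target at 16 (size 4, align 2) → ends 20
  state at 20 (size 1, align 1) → ends 21
  tail pad 1 to reach multiple of 2
  total 22 bytes, alignment 2
24 − 22 = 2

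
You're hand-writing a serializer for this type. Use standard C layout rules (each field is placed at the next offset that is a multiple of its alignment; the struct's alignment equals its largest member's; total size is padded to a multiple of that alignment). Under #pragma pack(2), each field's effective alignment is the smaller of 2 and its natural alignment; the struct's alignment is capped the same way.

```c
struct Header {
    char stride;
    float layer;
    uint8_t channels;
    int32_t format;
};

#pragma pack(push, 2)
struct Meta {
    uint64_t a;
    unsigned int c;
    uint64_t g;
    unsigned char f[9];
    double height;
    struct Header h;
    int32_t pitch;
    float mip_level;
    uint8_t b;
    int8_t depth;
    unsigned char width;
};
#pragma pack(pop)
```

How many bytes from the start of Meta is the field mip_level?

Header: 0..1  stride  (1B, 1-aligned); 1..4  -- padding (3B); 4..8  layer  (4B, 4-aligned); 8..9  channels  (1B, 1-aligned); 9..12  -- padding (3B); 12..16  format  (4B, 4-aligned); sizeof = 16, alignof = 4
0..8  a  (8B, 2-aligned)
8..12  c  (4B, 2-aligned)
12..20  g  (8B, 2-aligned)
20..29  f  (9B, 1-aligned)
29..30  -- padding (1B)
30..38  height  (8B, 2-aligned)
38..54  h  (16B, 2-aligned)
54..58  pitch  (4B, 2-aligned)
58..62  mip_level  (4B, 2-aligned)

58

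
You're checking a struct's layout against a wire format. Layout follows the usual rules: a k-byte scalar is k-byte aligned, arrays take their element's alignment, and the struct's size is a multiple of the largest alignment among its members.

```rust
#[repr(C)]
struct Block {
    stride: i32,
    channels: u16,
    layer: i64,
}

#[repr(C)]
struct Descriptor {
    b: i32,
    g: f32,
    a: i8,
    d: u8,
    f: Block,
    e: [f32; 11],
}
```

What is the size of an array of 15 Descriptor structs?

1200

Block: 0..4  stride  (4B, 4-aligned); 4..6  channels  (2B, 2-aligned); 6..8  -- padding (2B); 8..16  layer  (8B, 8-aligned); sizeof = 16, alignof = 8
0..4  b  (4B, 4-aligned)
4..8  g  (4B, 4-aligned)
8..9  a  (1B, 1-aligned)
9..10  d  (1B, 1-aligned)
10..16  -- padding (6B)
16..32  f  (16B, 8-aligned)
32..76  e  (44B, 4-aligned)
76..80  -- tail padding (4B)
sizeof = 80, alignof = 8
array of 15: 15 × 80 = 1200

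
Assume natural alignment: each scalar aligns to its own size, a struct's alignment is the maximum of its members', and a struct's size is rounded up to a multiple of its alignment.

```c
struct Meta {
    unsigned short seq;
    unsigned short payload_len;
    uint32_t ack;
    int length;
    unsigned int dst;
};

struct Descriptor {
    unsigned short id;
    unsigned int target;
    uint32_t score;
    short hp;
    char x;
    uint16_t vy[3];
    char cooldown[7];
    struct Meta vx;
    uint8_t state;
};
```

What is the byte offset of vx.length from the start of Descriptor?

Meta: @0: seq [2B, align 2] → 2; @2: payload_len [2B, align 2] → 4; @4: ack [4B, align 4] → 8; @8: length [4B, align 4] → 12; @12: dst [4B, align 4] → 16; size 16, align 4
@0: id [2B, align 2] → 2
+2 pad (align 4)
@4: target [4B, align 4] → 8
@8: score [4B, align 4] → 12
@12: hp [2B, align 2] → 14
@14: x [1B, align 1] → 15
+1 pad (align 2)
@16: vy [6B, align 2] → 22
@22: cooldown [7B, align 1] → 29
+3 pad (align 4)
@32: vx [16B, align 4] → 48
within Meta: length at 8
32 + 8 = 40

40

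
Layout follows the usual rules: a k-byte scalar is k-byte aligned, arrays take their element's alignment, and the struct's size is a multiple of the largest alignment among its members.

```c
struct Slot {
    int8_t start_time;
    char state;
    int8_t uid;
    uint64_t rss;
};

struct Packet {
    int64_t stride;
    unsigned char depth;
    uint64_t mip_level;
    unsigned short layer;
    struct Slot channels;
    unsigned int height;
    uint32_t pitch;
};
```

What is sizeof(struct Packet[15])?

840

Slot: start_time at 0 (size 1, align 1) → ends 1; state at 1 (size 1, align 1) → ends 2; uid at 2 (size 1, align 1) → ends 3; pad 5 to align 8 for rss; rss at 8 (size 8, align 8) → ends 16; total 16 bytes, alignment 8
stride at 0 (size 8, align 8) → ends 8
depth at 8 (size 1, align 1) → ends 9
pad 7 to align 8 for mip_level
mip_level at 16 (size 8, align 8) → ends 24
layer at 24 (size 2, align 2) → ends 26
pad 6 to align 8 for channels
channels at 32 (size 16, align 8) → ends 48
height at 48 (size 4, align 4) → ends 52
pitch at 52 (size 4, align 4) → ends 56
total 56 bytes, alignment 8
array of 15: 15 × 56 = 840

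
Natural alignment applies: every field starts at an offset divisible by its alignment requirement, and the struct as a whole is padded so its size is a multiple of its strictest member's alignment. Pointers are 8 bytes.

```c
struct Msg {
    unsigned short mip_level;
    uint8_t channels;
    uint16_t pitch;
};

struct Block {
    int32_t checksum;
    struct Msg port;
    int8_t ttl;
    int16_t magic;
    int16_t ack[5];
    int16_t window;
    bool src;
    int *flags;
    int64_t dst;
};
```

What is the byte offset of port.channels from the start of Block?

6

Msg: @0: mip_level [2B, align 2] → 2; @2: channels [1B, align 1] → 3; +1 pad (align 2); @4: pitch [2B, align 2] → 6; size 6, align 2
@0: checksum [4B, align 4] → 4
@4: port [6B, align 2] → 10
within Msg: channels at 2
4 + 2 = 6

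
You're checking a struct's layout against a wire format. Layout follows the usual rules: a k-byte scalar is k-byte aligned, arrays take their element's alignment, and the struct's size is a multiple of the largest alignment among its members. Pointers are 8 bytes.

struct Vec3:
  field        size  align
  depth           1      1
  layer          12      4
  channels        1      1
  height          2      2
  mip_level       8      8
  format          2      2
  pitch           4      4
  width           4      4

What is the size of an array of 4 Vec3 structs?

@0: depth [1B, align 1] → 1
+3 pad (align 4)
@4: layer [12B, align 4] → 16
@16: channels [1B, align 1] → 17
+1 pad (align 2)
@18: height [2B, align 2] → 20
+4 pad (align 8)
@24: mip_level [8B, align 8] → 32
@32: format [2B, align 2] → 34
+2 pad (align 4)
@36: pitch [4B, align 4] → 40
@40: width [4B, align 4] → 44
+4 tail pad (align 8)
size 48, align 8
array of 4: 4 × 48 = 192

192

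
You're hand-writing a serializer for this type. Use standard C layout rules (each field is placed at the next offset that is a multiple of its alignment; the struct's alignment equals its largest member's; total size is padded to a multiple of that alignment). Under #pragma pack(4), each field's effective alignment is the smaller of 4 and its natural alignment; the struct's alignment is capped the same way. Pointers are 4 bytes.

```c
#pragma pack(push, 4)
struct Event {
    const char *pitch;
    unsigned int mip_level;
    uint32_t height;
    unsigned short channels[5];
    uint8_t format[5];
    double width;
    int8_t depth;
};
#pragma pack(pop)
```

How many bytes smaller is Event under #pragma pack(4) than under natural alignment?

8

natural layout:
  0..4  pitch  (4B, 4-aligned)
  4..8  mip_level  (4B, 4-aligned)
  8..12  height  (4B, 4-aligned)
  12..22  channels  (10B, 2-aligned)
  22..27  format  (5B, 1-aligned)
  27..32  -- padding (5B)
  32..40  width  (8B, 8-aligned)
  40..41  depth  (1B, 1-aligned)
  41..48  -- tail padding (7B)
  sizeof = 48, alignof = 8
packed(4) layout:
  0..4  pitch  (4B, 4-aligned)
  4..8  mip_level  (4B, 4-aligned)
  8..12  height  (4B, 4-aligned)
  12..22  channels  (10B, 2-aligned)
  22..27  format  (5B, 1-aligned)
  27..28  -- padding (1B)
  28..36  width  (8B, 4-aligned)
  36..37  depth  (1B, 1-aligned)
  37..40  -- tail padding (3B)
  sizeof = 40, alignof = 4
48 − 40 = 8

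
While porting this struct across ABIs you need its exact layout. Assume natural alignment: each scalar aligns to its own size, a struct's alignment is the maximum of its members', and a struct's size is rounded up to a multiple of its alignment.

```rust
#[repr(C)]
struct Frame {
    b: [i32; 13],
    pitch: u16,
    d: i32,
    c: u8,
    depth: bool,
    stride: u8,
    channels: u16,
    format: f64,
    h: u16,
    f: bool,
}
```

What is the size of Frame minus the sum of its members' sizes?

b at 0 (size 52, align 4) → ends 52
pitch at 52 (size 2, align 2) → ends 54
pad 2 to align 4 for d
d at 56 (size 4, align 4) → ends 60
c at 60 (size 1, align 1) → ends 61
depth at 61 (size 1, align 1) → ends 62
stride at 62 (size 1, align 1) → ends 63
pad 1 to align 2 for channels
channels at 64 (size 2, align 2) → ends 66
pad 6 to align 8 for format
format at 72 (size 8, align 8) → ends 80
h at 80 (size 2, align 2) → ends 82
f at 82 (size 1, align 1) → ends 83
tail pad 5 to reach multiple of 8
total 88 bytes, alignment 8
data bytes 74, size 88 → padding 14

14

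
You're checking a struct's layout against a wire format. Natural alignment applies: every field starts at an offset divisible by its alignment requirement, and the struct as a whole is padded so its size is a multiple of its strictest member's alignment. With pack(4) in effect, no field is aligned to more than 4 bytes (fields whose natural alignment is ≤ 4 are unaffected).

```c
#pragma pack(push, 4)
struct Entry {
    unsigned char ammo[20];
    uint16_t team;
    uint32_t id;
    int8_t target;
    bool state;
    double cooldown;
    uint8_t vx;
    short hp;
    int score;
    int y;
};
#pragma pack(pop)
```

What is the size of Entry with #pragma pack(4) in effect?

52

@0: ammo [20B, align 1] → 20
@20: team [2B, align 2] → 22
+2 pad (align 4)
@24: id [4B, align 4] → 28
@28: target [1B, align 1] → 29
@29: state [1B, align 1] → 30
+2 pad (align 4)
@32: cooldown [8B, align 4] → 40
@40: vx [1B, align 1] → 41
+1 pad (align 2)
@42: hp [2B, align 2] → 44
@44: score [4B, align 4] → 48
@48: y [4B, align 4] → 52
size 52, align 4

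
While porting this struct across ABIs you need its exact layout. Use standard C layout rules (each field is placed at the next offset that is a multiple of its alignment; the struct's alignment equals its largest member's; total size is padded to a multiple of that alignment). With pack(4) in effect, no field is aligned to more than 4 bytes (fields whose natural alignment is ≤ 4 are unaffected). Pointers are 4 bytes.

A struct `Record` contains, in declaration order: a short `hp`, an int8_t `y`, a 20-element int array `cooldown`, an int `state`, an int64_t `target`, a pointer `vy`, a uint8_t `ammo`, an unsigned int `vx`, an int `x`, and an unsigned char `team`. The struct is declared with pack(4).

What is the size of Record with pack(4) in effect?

hp at 0 (size 2, align 2) → ends 2
y at 2 (size 1, align 1) → ends 3
pad 1 to align 4 for cooldown
cooldown at 4 (size 80, align 4) → ends 84
state at 84 (size 4, align 4) → ends 88
target at 88 (size 8, align 4) → ends 96
vy at 96 (size 4, align 4) → ends 100
ammo at 100 (size 1, align 1) → ends 101
pad 3 to align 4 for vx
vx at 104 (size 4, align 4) → ends 108
x at 108 (size 4, align 4) → ends 112
team at 112 (size 1, align 1) → ends 113
tail pad 3 to reach multiple of 4
total 116 bytes, alignment 4

116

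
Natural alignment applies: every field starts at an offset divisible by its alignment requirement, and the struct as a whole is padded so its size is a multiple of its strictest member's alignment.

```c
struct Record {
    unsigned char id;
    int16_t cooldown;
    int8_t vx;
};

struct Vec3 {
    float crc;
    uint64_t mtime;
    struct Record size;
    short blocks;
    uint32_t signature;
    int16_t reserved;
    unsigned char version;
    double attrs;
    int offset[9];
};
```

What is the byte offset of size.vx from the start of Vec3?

Record: @0: id [1B, align 1] → 1; +1 pad (align 2); @2: cooldown [2B, align 2] → 4; @4: vx [1B, align 1] → 5; +1 tail pad (align 2); size 6, align 2
@0: crc [4B, align 4] → 4
+4 pad (align 8)
@8: mtime [8B, align 8] → 16
@16: size [6B, align 2] → 22
within Record: vx at 4
16 + 4 = 20

20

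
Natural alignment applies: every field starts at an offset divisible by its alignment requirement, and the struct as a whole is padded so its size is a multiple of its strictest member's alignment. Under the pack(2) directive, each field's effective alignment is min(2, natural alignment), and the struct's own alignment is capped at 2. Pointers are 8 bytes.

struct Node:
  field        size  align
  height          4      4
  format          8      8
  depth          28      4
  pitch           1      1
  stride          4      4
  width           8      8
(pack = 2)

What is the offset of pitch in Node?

40

@0: height [4B, align 2] → 4
@4: format [8B, align 2] → 12
@12: depth [28B, align 2] → 40
@40: pitch [1B, align 1] → 41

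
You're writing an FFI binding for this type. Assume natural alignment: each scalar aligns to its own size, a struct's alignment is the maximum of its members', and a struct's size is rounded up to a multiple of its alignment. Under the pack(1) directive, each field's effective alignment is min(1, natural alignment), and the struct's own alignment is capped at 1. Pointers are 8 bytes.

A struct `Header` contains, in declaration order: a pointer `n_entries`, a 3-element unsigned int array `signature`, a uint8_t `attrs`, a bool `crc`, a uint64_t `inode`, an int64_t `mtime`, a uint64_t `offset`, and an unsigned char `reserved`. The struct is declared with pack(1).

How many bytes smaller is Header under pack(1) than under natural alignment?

natural layout:
  n_entries at 0 (size 8, align 8) → ends 8
  signature at 8 (size 12, align 4) → ends 20
  attrs at 20 (size 1, align 1) → ends 21
  crc at 21 (size 1, align 1) → ends 22
  pad 2 to align 8 for inode
  inode at 24 (size 8, align 8) → ends 32
  mtime at 32 (size 8, align 8) → ends 40
  offset at 40 (size 8, align 8) → ends 48
  reserved at 48 (size 1, align 1) → ends 49
  tail pad 7 to reach multiple of 8
  total 56 bytes, alignment 8
packed(1) layout:
  n_entries at 0 (size 8, align 1) → ends 8
  signature at 8 (size 12, align 1) → ends 20
  attrs at 20 (size 1, align 1) → ends 21
  crc at 21 (size 1, align 1) → ends 22
  inode at 22 (size 8, align 1) → ends 30
  mtime at 30 (size 8, align 1) → ends 38
  offset at 38 (size 8, align 1) → ends 46
  reserved at 46 (size 1, align 1) → ends 47
  total 47 bytes, alignment 1
56 − 47 = 9

9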